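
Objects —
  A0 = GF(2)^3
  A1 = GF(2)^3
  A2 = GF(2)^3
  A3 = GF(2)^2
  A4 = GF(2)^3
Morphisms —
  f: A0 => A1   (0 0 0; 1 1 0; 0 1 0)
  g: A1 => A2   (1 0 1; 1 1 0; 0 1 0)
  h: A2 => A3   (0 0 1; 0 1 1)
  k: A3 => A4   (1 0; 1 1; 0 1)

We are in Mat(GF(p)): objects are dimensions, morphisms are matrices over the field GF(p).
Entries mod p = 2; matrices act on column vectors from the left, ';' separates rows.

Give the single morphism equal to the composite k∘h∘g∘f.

  e0=[1,0,0] f=>[0,1,0] g=>[0,1,1] h=>[1,0] k=>[1,1,0]
  e1=[0,1,0] f=>[0,1,1] g=>[1,1,1] h=>[1,0] k=>[1,1,0]
  e2=[0,0,1] f=>[0,0,0] g=>[0,0,0] h=>[0,0] k=>[0,0,0]
⟦path⟧: (1 1 0; 1 1 0; 0 0 0)

Answer: (1 1 0; 1 1 0; 0 0 0)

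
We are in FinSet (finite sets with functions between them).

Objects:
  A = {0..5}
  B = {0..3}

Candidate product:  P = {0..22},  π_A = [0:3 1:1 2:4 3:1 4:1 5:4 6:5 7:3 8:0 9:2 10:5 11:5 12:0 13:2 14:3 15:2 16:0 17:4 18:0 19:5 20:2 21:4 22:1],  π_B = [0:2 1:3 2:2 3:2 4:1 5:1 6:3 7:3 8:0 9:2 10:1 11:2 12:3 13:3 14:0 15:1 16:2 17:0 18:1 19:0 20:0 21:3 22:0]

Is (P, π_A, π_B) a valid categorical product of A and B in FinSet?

Answer: NOT A VALID PRODUCT — |P|=23 ≠ |A|·|B|=24

Work:
|A|·|B| = 6·4 = 24;  |P| = 23
  → cardinalities differ; no bijection possible.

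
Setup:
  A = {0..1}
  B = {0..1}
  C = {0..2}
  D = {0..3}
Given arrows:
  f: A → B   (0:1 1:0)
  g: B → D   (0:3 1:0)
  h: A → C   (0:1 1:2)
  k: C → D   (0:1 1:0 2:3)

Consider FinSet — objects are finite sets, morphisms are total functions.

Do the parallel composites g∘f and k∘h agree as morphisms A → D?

Answer: COMMUTES

Derivation:
1) trace f;g:
  0 f→1 g→0
  1 f→0 g→3
  result₁ = (0:0 1:3)
2) trace h;k:
  0 h→1 k→0
  1 h→2 k→3
  result₂ = (0:0 1:3)
Equal? equal; square commutes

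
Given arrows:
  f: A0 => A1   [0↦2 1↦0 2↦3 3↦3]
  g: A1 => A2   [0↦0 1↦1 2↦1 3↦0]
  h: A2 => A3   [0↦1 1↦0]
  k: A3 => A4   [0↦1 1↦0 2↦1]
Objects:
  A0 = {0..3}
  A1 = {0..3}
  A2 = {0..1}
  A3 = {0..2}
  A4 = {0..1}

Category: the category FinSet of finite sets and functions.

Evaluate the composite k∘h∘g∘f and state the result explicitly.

  0 f=>2 g=>1 h=>0 k=>1
  1 f=>0 g=>0 h=>1 k=>0
  2 f=>3 g=>0 h=>1 k=>0
  3 f=>3 g=>0 h=>1 k=>0
composite: [0↦1 1↦0 2↦0 3↦0]

Answer: [0↦1 1↦0 2↦0 3↦0]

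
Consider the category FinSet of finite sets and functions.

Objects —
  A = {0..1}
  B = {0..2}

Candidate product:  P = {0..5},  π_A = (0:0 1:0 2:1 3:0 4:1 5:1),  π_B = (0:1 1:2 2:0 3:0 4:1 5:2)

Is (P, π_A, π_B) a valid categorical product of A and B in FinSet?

|A|·|B| = 2·3 = 6;  |P| = 6
Check the pairing map k ↦ (π_A(k), π_B(k)):
  0 : (0,1)
  1 : (0,2)
  2 : (1,0)
  3 : (0,0)
  4 : (1,1)
  5 : (1,2)
distinct pairs in image: 6 / 6 needed
  → bijection onto A×B; projections well-typed.

Answer: VALID PRODUCT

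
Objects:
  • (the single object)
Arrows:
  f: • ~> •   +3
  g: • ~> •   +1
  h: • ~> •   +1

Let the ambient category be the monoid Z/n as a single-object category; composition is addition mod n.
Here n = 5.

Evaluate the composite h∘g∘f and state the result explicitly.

Answer: +0

Work:
  0 +3≡3 +1≡4 +1≡0  (mod 5)
⟦path⟧: +0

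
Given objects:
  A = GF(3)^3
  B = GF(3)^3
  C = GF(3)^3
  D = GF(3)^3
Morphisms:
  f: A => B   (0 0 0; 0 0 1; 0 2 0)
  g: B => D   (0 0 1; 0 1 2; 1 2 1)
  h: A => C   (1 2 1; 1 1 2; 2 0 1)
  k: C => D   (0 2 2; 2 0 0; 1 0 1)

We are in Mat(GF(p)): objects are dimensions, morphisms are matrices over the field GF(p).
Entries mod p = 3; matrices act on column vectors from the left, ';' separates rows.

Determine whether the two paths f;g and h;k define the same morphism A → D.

Answer: DOES NOT COMMUTE

Trace:
Along f;g (path 1):
  e0=[1,0,0] f=>[0,0,0] g=>[0,0,0]
  e1=[0,1,0] f=>[0,0,2] g=>[2,1,2]
  e2=[0,0,1] f=>[0,1,0] g=>[0,1,2]
  ⟦path⟧₁ = (0 2 0; 0 1 1; 0 2 2)
Along h;k (path 2):
  e0=[1,0,0] h=>[1,1,2] k=>[0,2,0]
  e1=[0,1,0] h=>[2,1,0] k=>[2,1,2]
  e2=[0,0,1] h=>[1,2,1] k=>[0,2,2]
  ⟦path⟧₂ = (0 2 0; 2 1 2; 0 2 2)
Equal? distinct morphisms ✗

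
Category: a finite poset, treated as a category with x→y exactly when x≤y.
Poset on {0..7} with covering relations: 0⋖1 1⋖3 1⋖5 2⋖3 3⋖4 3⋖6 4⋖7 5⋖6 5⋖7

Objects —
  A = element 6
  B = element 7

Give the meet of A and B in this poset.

Common predecessors of 6,7: {0,1,2,3,5}
  maximal lower bounds 3 and 5 are incomparable: neither 3⊑5 nor 5⊑3
→ no greatest lower bound exists

Answer: NO MEET EXISTS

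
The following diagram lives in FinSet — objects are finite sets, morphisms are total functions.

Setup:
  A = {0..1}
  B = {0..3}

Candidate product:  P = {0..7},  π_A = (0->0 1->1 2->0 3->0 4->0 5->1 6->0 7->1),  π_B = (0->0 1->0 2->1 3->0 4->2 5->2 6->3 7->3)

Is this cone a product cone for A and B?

Answer: NOT A VALID PRODUCT — duplicate pair at indices 0,3

Derivation:
|A|·|B| = 2·4 = 8;  |P| = 8
Check the pairing map k ↦ (π_A(k), π_B(k)):
  0 -> (0,0)
  1 -> (1,0)
  2 -> (0,1)
  3 -> (0,0)  ✗ repeats pair of k=0
  4 -> (0,2)
  5 -> (1,2)
  6 -> (0,3)
  7 -> (1,3)
distinct pairs in image: 7 / 8 needed
  → (0,0) hit at k=0 and k=3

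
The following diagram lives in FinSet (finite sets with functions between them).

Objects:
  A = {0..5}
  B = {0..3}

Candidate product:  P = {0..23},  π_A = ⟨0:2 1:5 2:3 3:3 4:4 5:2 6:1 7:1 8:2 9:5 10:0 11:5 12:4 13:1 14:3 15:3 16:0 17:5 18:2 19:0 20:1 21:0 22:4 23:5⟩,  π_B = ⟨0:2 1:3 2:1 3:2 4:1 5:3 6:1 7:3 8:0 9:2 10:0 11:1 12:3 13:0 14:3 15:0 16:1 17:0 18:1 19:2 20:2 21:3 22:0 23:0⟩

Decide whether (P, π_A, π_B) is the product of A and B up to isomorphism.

|A|·|B| = 6·4 = 24;  |P| = 24
Check the pairing map k ↦ (π_A(k), π_B(k)):
  0 : (2,2)
  1 : (5,3)
  2 : (3,1)
  3 : (3,2)
  4 : (4,1)
  5 : (2,3)
  6 : (1,1)
  7 : (1,3)
  8 : (2,0)
  9 : (5,2)
  10 : (0,0)
  11 : (5,1)
  12 : (4,3)
  13 : (1,0)
  14 : (3,3)
  15 : (3,0)
  16 : (0,1)
  17 : (5,0)
  18 : (2,1)
  19 : (0,2)
  20 : (1,2)
  21 : (0,3)
  22 : (4,0)
  23 : (5,0)  ✗ repeats pair of k=17
distinct pairs in image: 23 / 24 needed
  → (5,0) hit at k=17 and k=23

Answer: NOT A VALID PRODUCT — duplicate pair at indices 17,23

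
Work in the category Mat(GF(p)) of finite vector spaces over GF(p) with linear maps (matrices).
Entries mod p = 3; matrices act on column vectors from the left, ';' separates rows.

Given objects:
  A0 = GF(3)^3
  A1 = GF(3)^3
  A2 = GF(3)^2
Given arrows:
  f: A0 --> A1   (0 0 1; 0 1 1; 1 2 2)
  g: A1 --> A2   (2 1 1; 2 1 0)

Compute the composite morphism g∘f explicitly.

Answer: (1 0 2; 0 1 0)

Work:
  e0=⟨1,0,0⟩ f-->⟨0,0,1⟩ g-->⟨1,0⟩
  e1=⟨0,1,0⟩ f-->⟨0,1,2⟩ g-->⟨0,1⟩
  e2=⟨0,0,1⟩ f-->⟨1,1,2⟩ g-->⟨2,0⟩
composite: (1 0 2; 0 1 0)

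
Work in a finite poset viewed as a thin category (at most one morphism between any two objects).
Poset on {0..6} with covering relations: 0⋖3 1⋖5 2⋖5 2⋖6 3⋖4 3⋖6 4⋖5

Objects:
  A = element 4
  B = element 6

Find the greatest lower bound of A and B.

{x : x≤A ∧ x≤B} = {0,3}  (A=4, B=6)
  0 ≤ 3
  3 ≤ 3
glb = 3

Answer: A∧B = 3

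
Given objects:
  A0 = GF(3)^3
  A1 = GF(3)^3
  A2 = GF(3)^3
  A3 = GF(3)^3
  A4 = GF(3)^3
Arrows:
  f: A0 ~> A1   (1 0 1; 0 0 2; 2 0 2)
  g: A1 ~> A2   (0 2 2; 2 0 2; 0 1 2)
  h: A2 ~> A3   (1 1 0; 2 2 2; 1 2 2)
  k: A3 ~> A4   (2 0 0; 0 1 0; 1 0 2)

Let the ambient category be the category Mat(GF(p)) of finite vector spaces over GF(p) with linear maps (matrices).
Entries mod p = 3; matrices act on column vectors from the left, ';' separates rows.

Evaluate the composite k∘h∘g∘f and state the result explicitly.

Answer: (2 0 1; 1 0 1; 1 0 0)

Work:
  e0=⟨1,0,0⟩ f~>⟨1,0,2⟩ g~>⟨1,0,1⟩ h~>⟨1,1,0⟩ k~>⟨2,1,1⟩
  e1=⟨0,1,0⟩ f~>⟨0,0,0⟩ g~>⟨0,0,0⟩ h~>⟨0,0,0⟩ k~>⟨0,0,0⟩
  e2=⟨0,0,1⟩ f~>⟨1,2,2⟩ g~>⟨2,0,0⟩ h~>⟨2,1,2⟩ k~>⟨1,1,0⟩
composite: (2 0 1; 1 0 1; 1 0 0)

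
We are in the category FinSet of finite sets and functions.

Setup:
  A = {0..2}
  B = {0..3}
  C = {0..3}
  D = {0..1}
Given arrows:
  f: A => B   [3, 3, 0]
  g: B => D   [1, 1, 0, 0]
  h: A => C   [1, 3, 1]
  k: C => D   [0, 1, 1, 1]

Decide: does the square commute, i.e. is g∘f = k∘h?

Path 1 = f;g:
  0 f=>3 g=>0
  1 f=>3 g=>0
  2 f=>0 g=>1
  composite₁ = [0, 0, 1]
Path 2 = h;k:
  0 h=>1 k=>1
  1 h=>3 k=>1
  2 h=>1 k=>1
  composite₂ = [1, 1, 1]
Equal? differ; not commutative

Answer: DOES NOT COMMUTE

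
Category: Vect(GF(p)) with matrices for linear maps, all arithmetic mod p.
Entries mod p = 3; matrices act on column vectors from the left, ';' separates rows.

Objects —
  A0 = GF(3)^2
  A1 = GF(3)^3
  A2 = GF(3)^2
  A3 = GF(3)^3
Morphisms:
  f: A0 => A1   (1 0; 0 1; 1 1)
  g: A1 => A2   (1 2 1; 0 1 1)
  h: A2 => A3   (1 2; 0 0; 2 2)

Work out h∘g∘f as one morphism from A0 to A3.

  e0=(1,0) f=>(1,0,1) g=>(2,1) h=>(1,0,0)
  e1=(0,1) f=>(0,1,1) g=>(0,2) h=>(1,0,1)
⟦path⟧: (1 1; 0 0; 0 1)

Answer: (1 1; 0 0; 0 1)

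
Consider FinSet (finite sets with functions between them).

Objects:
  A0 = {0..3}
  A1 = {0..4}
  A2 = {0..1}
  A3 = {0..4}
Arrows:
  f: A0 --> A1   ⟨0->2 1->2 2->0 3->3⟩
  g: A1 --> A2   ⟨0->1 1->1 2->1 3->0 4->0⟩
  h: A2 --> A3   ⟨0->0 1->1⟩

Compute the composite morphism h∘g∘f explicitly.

Answer: ⟨0->1 1->1 2->1 3->0⟩

Derivation:
  0 f-->2 g-->1 h-->1
  1 f-->2 g-->1 h-->1
  2 f-->0 g-->1 h-->1
  3 f-->3 g-->0 h-->0
result: ⟨0->1 1->1 2->1 3->0⟩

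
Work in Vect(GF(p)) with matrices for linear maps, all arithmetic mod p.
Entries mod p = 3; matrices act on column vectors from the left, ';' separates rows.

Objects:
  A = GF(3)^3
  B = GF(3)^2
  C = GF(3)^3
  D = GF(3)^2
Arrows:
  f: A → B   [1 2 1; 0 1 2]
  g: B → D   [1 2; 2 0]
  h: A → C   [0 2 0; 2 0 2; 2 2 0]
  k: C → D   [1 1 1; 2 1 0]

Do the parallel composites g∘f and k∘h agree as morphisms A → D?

1) trace f;g:
  e0=[1,0,0] f→[1,0] g→[1,2]
  e1=[0,1,0] f→[2,1] g→[1,1]
  e2=[0,0,1] f→[1,2] g→[2,2]
  composite₁ = [1 1 2; 2 1 2]
2) trace h;k:
  e0=[1,0,0] h→[0,2,2] k→[1,2]
  e1=[0,1,0] h→[2,0,2] k→[1,1]
  e2=[0,0,1] h→[0,2,0] k→[2,2]
  composite₂ = [1 1 2; 2 1 2]
Equal? YES — commutes

Answer: COMMUTES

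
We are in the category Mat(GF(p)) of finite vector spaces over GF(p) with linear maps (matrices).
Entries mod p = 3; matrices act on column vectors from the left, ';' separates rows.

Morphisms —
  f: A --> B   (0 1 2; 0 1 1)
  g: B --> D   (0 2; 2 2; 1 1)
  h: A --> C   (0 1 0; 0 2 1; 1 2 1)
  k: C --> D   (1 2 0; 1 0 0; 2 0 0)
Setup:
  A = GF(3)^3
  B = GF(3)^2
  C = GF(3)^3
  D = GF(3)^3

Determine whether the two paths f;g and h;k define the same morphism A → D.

Answer: COMMUTES

Trace:
1) trace f;g:
  e0=⟨1,0,0⟩ f-->⟨0,0⟩ g-->⟨0,0,0⟩
  e1=⟨0,1,0⟩ f-->⟨1,1⟩ g-->⟨2,1,2⟩
  e2=⟨0,0,1⟩ f-->⟨2,1⟩ g-->⟨2,0,0⟩
  ⟦path⟧₁ = (0 2 2; 0 1 0; 0 2 0)
2) trace h;k:
  e0=⟨1,0,0⟩ h-->⟨0,0,1⟩ k-->⟨0,0,0⟩
  e1=⟨0,1,0⟩ h-->⟨1,2,2⟩ k-->⟨2,1,2⟩
  e2=⟨0,0,1⟩ h-->⟨0,1,1⟩ k-->⟨2,0,0⟩
  ⟦path⟧₂ = (0 2 2; 0 1 0; 0 2 0)
Equal? YES — commutes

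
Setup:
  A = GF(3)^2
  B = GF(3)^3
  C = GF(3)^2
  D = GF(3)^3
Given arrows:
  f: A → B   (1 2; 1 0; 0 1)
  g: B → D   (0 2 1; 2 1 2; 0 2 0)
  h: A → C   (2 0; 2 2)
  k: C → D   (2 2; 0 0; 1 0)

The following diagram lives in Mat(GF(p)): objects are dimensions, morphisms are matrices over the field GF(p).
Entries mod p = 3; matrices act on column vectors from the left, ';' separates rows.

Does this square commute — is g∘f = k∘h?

Answer: COMMUTES

Derivation:
Path 1 = f;g:
  e0=[1,0] f→[1,1,0] g→[2,0,2]
  e1=[0,1] f→[2,0,1] g→[1,0,0]
  composite₁ = (2 1; 0 0; 2 0)
Path 2 = h;k:
  e0=[1,0] h→[2,2] k→[2,0,2]
  e1=[0,1] h→[0,2] k→[1,0,0]
  composite₂ = (2 1; 0 0; 2 0)
Equal? YES — commutes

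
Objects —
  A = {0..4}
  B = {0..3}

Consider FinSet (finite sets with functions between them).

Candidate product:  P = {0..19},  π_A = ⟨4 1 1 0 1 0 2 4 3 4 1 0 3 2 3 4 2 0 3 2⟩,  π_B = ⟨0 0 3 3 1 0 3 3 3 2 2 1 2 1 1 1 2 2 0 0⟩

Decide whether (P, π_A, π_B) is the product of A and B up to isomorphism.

|A|·|B| = 5·4 = 20;  |P| = 20
Check the pairing map k ↦ (π_A(k), π_B(k)):
  0 -> (4,0)
  1 -> (1,0)
  2 -> (1,3)
  3 -> (0,3)
  4 -> (1,1)
  5 -> (0,0)
  6 -> (2,3)
  7 -> (4,3)
  8 -> (3,3)
  9 -> (4,2)
  10 -> (1,2)
  11 -> (0,1)
  12 -> (3,2)
  13 -> (2,1)
  14 -> (3,1)
  15 -> (4,1)
  16 -> (2,2)
  17 -> (0,2)
  18 -> (3,0)
  19 -> (2,0)
distinct pairs in image: 20 / 20 needed
  → bijection onto A×B; projections well-typed.

Answer: VALID PRODUCT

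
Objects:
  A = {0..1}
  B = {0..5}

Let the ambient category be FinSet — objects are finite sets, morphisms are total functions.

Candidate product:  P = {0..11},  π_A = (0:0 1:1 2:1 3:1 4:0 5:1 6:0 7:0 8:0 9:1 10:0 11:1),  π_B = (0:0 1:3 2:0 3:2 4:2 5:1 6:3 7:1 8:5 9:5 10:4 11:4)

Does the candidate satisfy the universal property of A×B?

Answer: VALID PRODUCT

Trace:
|A|·|B| = 2·6 = 12;  |P| = 12
Check the pairing map k ↦ (π_A(k), π_B(k)):
  0 : (0,0)
  1 : (1,3)
  2 : (1,0)
  3 : (1,2)
  4 : (0,2)
  5 : (1,1)
  6 : (0,3)
  7 : (0,1)
  8 : (0,5)
  9 : (1,5)
  10 : (0,4)
  11 : (1,4)
distinct pairs in image: 12 / 12 needed
  → bijection onto A×B; projections well-typed.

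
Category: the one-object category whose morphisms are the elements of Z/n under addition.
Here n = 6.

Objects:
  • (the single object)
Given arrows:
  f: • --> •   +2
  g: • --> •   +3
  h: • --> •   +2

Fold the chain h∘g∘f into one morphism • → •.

Answer: +1

Trace:
  0 +2≡2 +3≡5 +2≡1  (mod 6)
⟦path⟧: +1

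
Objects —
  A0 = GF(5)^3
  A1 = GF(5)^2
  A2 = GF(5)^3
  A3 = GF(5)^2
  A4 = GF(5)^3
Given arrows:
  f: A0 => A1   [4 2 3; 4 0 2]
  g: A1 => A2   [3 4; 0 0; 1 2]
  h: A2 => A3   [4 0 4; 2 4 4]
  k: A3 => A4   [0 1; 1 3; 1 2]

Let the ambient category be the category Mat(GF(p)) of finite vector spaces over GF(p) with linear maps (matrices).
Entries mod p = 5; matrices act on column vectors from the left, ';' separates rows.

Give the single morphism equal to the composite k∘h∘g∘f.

Answer: [4 0 2; 2 2 2; 3 2 0]

Trace:
  e0=⟨1,0,0⟩ f=>⟨4,4⟩ g=>⟨3,0,2⟩ h=>⟨0,4⟩ k=>⟨4,2,3⟩
  e1=⟨0,1,0⟩ f=>⟨2,0⟩ g=>⟨1,0,2⟩ h=>⟨2,0⟩ k=>⟨0,2,2⟩
  e2=⟨0,0,1⟩ f=>⟨3,2⟩ g=>⟨2,0,2⟩ h=>⟨1,2⟩ k=>⟨2,2,0⟩
⟦path⟧: [4 0 2; 2 2 2; 3 2 0]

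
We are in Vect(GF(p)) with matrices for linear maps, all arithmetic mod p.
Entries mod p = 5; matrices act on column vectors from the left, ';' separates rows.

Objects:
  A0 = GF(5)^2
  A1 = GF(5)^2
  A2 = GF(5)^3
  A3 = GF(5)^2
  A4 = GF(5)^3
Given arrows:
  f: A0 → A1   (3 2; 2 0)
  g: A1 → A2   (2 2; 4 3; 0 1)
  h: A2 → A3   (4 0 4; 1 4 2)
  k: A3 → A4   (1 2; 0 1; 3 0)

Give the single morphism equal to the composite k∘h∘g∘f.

  e0=[1,0] f→[3,2] g→[0,3,2] h→[3,1] k→[0,1,4]
  e1=[0,1] f→[2,0] g→[4,3,0] h→[1,1] k→[3,1,3]
result: (0 3; 1 1; 4 3)

Answer: (0 3; 1 1; 4 3)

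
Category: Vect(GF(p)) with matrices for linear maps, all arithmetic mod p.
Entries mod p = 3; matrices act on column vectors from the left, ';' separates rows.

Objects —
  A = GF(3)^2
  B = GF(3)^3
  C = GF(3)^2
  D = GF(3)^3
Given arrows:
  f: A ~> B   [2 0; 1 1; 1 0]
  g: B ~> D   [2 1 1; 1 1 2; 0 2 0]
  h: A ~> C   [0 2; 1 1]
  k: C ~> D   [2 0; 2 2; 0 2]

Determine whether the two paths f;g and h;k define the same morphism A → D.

Answer: DOES NOT COMMUTE

Trace:
1) trace f;g:
  e0=(1,0) f~>(2,1,1) g~>(0,2,2)
  e1=(0,1) f~>(0,1,0) g~>(1,1,2)
  composite₁ = [0 1; 2 1; 2 2]
2) trace h;k:
  e0=(1,0) h~>(0,1) k~>(0,2,2)
  e1=(0,1) h~>(2,1) k~>(1,0,2)
  composite₂ = [0 1; 2 0; 2 2]
Equal? differ; not commutative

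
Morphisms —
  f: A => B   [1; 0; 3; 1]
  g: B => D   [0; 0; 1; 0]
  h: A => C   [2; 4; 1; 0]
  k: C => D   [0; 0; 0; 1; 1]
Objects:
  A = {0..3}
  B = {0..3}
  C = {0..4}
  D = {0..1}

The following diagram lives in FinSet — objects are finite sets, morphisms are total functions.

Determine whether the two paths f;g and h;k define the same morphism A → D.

Path 1 = f;g:
  0 f=>1 g=>0
  1 f=>0 g=>0
  2 f=>3 g=>0
  3 f=>1 g=>0
  composite₁ = [0; 0; 0; 0]
Path 2 = h;k:
  0 h=>2 k=>0
  1 h=>4 k=>1
  2 h=>1 k=>0
  3 h=>0 k=>0
  composite₂ = [0; 1; 0; 0]
Equal? distinct morphisms ✗

Answer: DOES NOT COMMUTE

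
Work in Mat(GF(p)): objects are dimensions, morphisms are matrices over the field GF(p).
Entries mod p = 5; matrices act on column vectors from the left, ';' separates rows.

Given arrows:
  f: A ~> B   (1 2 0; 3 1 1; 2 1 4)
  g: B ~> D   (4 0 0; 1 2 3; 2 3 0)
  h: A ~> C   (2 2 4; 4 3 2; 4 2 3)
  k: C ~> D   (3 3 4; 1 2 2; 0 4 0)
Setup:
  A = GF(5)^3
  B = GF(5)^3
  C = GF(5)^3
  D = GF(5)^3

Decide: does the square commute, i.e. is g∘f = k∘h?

Along f;g (path 1):
  e0=[1,0,0] f~>[1,3,2] g~>[4,3,1]
  e1=[0,1,0] f~>[2,1,1] g~>[3,2,2]
  e2=[0,0,1] f~>[0,1,4] g~>[0,4,3]
  composite₁ = (4 3 0; 3 2 4; 1 2 3)
Along h;k (path 2):
  e0=[1,0,0] h~>[2,4,4] k~>[4,3,1]
  e1=[0,1,0] h~>[2,3,2] k~>[3,2,2]
  e2=[0,0,1] h~>[4,2,3] k~>[0,4,3]
  composite₂ = (4 3 0; 3 2 4; 1 2 3)
Equal? equal; square commutes

Answer: COMMUTES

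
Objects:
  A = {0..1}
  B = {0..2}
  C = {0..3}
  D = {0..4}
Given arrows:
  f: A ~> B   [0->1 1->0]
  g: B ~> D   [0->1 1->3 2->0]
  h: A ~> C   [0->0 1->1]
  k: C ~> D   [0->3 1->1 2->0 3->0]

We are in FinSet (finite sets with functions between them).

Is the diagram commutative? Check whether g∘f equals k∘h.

Along f;g (path 1):
  0 f~>1 g~>3
  1 f~>0 g~>1
  ⟦path⟧₁ = [0->3 1->1]
Along h;k (path 2):
  0 h~>0 k~>3
  1 h~>1 k~>1
  ⟦path⟧₂ = [0->3 1->1]
Equal? equal; square commutes

Answer: COMMUTES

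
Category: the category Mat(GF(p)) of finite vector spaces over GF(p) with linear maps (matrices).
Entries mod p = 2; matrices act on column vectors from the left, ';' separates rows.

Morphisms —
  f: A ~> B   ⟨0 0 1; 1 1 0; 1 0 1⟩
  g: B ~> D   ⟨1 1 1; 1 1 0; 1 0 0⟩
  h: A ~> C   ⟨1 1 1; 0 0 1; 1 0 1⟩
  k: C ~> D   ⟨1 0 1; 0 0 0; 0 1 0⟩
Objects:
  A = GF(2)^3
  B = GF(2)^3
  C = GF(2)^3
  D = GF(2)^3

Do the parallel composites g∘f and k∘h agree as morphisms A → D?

Answer: DOES NOT COMMUTE

Trace:
1) trace f;g:
  e0=⟨1,0,0⟩ f~>⟨0,1,1⟩ g~>⟨0,1,0⟩
  e1=⟨0,1,0⟩ f~>⟨0,1,0⟩ g~>⟨1,1,0⟩
  e2=⟨0,0,1⟩ f~>⟨1,0,1⟩ g~>⟨0,1,1⟩
  result₁ = ⟨0 1 0; 1 1 1; 0 0 1⟩
2) trace h;k:
  e0=⟨1,0,0⟩ h~>⟨1,0,1⟩ k~>⟨0,0,0⟩
  e1=⟨0,1,0⟩ h~>⟨1,0,0⟩ k~>⟨1,0,0⟩
  e2=⟨0,0,1⟩ h~>⟨1,1,1⟩ k~>⟨0,0,1⟩
  result₂ = ⟨0 1 0; 0 0 0; 0 0 1⟩
Equal? NO — does not commute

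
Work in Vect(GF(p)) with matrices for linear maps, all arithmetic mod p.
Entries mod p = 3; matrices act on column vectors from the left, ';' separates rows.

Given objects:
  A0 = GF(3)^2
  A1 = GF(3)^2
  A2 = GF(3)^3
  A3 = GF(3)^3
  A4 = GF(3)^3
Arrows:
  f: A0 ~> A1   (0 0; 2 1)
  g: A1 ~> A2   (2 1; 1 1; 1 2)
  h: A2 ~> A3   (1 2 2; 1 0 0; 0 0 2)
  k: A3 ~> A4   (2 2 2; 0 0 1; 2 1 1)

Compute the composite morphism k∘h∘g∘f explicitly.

Answer: (0 0; 2 1; 2 1)

Work:
  e0=⟨1,0⟩ f~>⟨0,2⟩ g~>⟨2,2,1⟩ h~>⟨2,2,2⟩ k~>⟨0,2,2⟩
  e1=⟨0,1⟩ f~>⟨0,1⟩ g~>⟨1,1,2⟩ h~>⟨1,1,1⟩ k~>⟨0,1,1⟩
⟦path⟧: (0 0; 2 1; 2 1)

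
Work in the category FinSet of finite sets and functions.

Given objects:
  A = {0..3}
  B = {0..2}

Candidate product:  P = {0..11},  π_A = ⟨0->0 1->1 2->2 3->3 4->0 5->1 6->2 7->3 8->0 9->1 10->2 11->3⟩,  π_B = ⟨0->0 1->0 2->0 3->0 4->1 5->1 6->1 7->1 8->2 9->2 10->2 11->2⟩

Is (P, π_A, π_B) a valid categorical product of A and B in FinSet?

|A|·|B| = 4·3 = 12;  |P| = 12
Check the pairing map k ↦ (π_A(k), π_B(k)):
  0 -> (0,0)
  1 -> (1,0)
  2 -> (2,0)
  3 -> (3,0)
  4 -> (0,1)
  5 -> (1,1)
  6 -> (2,1)
  7 -> (3,1)
  8 -> (0,2)
  9 -> (1,2)
  10 -> (2,2)
  11 -> (3,2)
distinct pairs in image: 12 / 12 needed
  → bijection onto A×B; projections well-typed.

Answer: VALID PRODUCT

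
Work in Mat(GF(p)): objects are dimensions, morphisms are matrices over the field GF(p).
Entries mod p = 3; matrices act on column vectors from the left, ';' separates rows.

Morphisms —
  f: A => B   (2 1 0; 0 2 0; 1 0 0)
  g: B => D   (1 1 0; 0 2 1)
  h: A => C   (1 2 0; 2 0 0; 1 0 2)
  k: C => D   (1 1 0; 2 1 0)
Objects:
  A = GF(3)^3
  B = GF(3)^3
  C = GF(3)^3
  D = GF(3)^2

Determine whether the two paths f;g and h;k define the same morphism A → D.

Path 1 = f;g:
  e0=(1,0,0) f=>(2,0,1) g=>(2,1)
  e1=(0,1,0) f=>(1,2,0) g=>(0,1)
  e2=(0,0,1) f=>(0,0,0) g=>(0,0)
  result₁ = (2 0 0; 1 1 0)
Path 2 = h;k:
  e0=(1,0,0) h=>(1,2,1) k=>(0,1)
  e1=(0,1,0) h=>(2,0,0) k=>(2,1)
  e2=(0,0,1) h=>(0,0,2) k=>(0,0)
  result₂ = (0 2 0; 1 1 0)
Equal? differ; not commutative

Answer: DOES NOT COMMUTE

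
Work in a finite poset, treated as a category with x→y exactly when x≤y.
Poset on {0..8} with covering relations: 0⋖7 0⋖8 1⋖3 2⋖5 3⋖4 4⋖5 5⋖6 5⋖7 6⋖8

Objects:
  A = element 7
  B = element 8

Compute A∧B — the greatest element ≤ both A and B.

{x : x<=A ∧ x<=B} = {0,1,2,3,4,5}  (A=7, B=8)
  maximal lower bounds 0 and 5 are incomparable: neither 0<=5 nor 5<=0
→ no greatest lower bound exists

Answer: NO MEET EXISTS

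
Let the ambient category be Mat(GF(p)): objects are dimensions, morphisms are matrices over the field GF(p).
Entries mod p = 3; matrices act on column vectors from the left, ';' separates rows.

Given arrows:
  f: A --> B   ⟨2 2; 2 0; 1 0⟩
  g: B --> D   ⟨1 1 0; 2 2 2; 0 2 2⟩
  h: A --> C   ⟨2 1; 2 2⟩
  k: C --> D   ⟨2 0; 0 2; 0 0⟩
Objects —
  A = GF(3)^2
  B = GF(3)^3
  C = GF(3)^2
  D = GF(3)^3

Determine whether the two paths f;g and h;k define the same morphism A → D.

Along f;g (path 1):
  e0=(1,0) f-->(2,2,1) g-->(1,1,0)
  e1=(0,1) f-->(2,0,0) g-->(2,1,0)
  result₁ = ⟨1 2; 1 1; 0 0⟩
Along h;k (path 2):
  e0=(1,0) h-->(2,2) k-->(1,1,0)
  e1=(0,1) h-->(1,2) k-->(2,1,0)
  result₂ = ⟨1 2; 1 1; 0 0⟩
Equal? YES — commutes

Answer: COMMUTES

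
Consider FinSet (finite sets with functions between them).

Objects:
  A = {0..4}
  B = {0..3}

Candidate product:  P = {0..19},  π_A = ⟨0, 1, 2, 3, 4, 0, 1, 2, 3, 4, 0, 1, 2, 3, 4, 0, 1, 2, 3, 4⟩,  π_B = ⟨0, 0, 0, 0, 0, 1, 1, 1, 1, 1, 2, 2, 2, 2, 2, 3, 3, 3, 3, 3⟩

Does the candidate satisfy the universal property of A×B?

|A|·|B| = 5·4 = 20;  |P| = 20
Check the pairing map k ↦ (π_A(k), π_B(k)):
  0 ↦ (0,0)
  1 ↦ (1,0)
  2 ↦ (2,0)
  3 ↦ (3,0)
  4 ↦ (4,0)
  5 ↦ (0,1)
  6 ↦ (1,1)
  7 ↦ (2,1)
  8 ↦ (3,1)
  9 ↦ (4,1)
  10 ↦ (0,2)
  11 ↦ (1,2)
  12 ↦ (2,2)
  13 ↦ (3,2)
  14 ↦ (4,2)
  15 ↦ (0,3)
  16 ↦ (1,3)
  17 ↦ (2,3)
  18 ↦ (3,3)
  19 ↦ (4,3)
distinct pairs in image: 20 / 20 needed
  → bijection onto A×B; projections well-typed.

Answer: VALID PRODUCT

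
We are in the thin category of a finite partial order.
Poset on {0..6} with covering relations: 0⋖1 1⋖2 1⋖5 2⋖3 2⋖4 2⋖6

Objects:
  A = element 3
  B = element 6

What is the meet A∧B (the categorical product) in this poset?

Lower bounds of A=3 and B=6: {0,1,2}
  0 ⊑ 2
  1 ⊑ 2
  2 ⊑ 2
glb = 2

Answer: A∧B = 2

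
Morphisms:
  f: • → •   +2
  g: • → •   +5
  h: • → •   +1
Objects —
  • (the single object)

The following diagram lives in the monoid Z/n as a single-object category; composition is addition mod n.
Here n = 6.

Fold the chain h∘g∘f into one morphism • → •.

  0 +2≡2 +5≡1 +1≡2  (mod 6)
result: +2

Answer: +2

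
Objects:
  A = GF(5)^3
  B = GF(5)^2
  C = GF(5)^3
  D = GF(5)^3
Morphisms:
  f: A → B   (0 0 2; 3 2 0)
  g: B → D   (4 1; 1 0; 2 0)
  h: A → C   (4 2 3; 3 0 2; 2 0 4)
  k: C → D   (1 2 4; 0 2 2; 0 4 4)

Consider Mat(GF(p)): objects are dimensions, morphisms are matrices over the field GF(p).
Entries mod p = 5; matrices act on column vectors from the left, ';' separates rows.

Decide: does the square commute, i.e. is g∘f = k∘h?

1) trace f;g:
  e0=[1,0,0] f→[0,3] g→[3,0,0]
  e1=[0,1,0] f→[0,2] g→[2,0,0]
  e2=[0,0,1] f→[2,0] g→[3,2,4]
  composite₁ = (3 2 3; 0 0 2; 0 0 4)
2) trace h;k:
  e0=[1,0,0] h→[4,3,2] k→[3,0,0]
  e1=[0,1,0] h→[2,0,0] k→[2,0,0]
  e2=[0,0,1] h→[3,2,4] k→[3,2,4]
  composite₂ = (3 2 3; 0 0 2; 0 0 4)
Equal? YES — commutes

Answer: COMMUTES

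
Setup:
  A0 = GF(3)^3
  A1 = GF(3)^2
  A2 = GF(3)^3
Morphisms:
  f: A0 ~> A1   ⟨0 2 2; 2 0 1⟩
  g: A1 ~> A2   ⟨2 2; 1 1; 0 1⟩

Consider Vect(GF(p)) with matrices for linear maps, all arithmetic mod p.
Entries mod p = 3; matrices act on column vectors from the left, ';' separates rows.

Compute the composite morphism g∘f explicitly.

Answer: ⟨1 1 0; 2 2 0; 2 0 1⟩

Derivation:
  e0=[1,0,0] f~>[0,2] g~>[1,2,2]
  e1=[0,1,0] f~>[2,0] g~>[1,2,0]
  e2=[0,0,1] f~>[2,1] g~>[0,0,1]
composite: ⟨1 1 0; 2 2 0; 2 0 1⟩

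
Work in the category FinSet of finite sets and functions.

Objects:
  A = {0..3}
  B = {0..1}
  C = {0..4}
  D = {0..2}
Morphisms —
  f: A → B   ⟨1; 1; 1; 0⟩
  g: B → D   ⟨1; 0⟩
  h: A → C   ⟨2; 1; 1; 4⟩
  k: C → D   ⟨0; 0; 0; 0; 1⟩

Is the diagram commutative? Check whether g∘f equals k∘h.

Path 1 = f;g:
  0 f→1 g→0
  1 f→1 g→0
  2 f→1 g→0
  3 f→0 g→1
  ⟦path⟧₁ = ⟨0; 0; 0; 1⟩
Path 2 = h;k:
  0 h→2 k→0
  1 h→1 k→0
  2 h→1 k→0
  3 h→4 k→1
  ⟦path⟧₂ = ⟨0; 0; 0; 1⟩
Equal? YES — commutes

Answer: COMMUTES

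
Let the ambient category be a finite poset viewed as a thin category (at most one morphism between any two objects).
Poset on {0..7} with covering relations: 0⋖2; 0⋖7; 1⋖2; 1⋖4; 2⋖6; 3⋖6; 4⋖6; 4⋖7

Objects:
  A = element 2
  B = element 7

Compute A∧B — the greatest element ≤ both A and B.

Lower bounds of A=2 and B=7: {0,1}
  maximal lower bounds 0 and 1 are incomparable: neither 0<=1 nor 1<=0
→ no greatest lower bound exists

Answer: NO MEET EXISTS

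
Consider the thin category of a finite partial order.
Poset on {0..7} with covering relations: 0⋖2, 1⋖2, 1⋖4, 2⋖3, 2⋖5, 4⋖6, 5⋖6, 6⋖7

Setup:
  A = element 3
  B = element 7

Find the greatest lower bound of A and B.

Common predecessors of 3,7: {0,1,2}
  0 ≤ 2
  1 ≤ 2
  2 ≤ 2
glb = 2

Answer: A∧B = 2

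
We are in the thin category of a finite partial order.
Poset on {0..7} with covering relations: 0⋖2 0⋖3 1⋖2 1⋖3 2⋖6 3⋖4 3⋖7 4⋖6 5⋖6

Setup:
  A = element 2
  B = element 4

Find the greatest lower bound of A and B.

Answer: NO MEET EXISTS

Derivation:
Lower bounds of A=2 and B=4: {0,1}
  maximal lower bounds 0 and 1 are incomparable: neither 0≤1 nor 1≤0
→ no greatest lower bound exists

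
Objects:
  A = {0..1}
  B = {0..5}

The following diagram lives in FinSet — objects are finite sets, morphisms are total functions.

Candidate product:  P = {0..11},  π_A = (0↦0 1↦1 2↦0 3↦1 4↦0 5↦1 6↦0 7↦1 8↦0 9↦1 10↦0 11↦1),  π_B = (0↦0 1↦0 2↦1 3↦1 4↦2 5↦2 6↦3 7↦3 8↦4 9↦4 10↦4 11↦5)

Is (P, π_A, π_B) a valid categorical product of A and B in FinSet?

Answer: NOT A VALID PRODUCT — duplicate pair at indices 8,10

Trace:
|A|·|B| = 2·6 = 12;  |P| = 12
Check the pairing map k ↦ (π_A(k), π_B(k)):
  0 ↦ (0,0)
  1 ↦ (1,0)
  2 ↦ (0,1)
  3 ↦ (1,1)
  4 ↦ (0,2)
  5 ↦ (1,2)
  6 ↦ (0,3)
  7 ↦ (1,3)
  8 ↦ (0,4)
  9 ↦ (1,4)
  10 ↦ (0,4)  ✗ repeats pair of k=8
  11 ↦ (1,5)
distinct pairs in image: 11 / 12 needed
  → (0,4) hit at k=8 and k=10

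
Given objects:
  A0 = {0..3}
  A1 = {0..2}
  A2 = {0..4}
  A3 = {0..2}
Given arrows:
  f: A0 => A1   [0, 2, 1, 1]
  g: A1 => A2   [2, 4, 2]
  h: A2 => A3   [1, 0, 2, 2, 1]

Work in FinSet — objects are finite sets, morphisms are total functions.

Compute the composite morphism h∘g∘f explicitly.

Answer: [2, 2, 1, 1]

Derivation:
  0 f=>0 g=>2 h=>2
  1 f=>2 g=>2 h=>2
  2 f=>1 g=>4 h=>1
  3 f=>1 g=>4 h=>1
⟦path⟧: [2, 2, 1, 1]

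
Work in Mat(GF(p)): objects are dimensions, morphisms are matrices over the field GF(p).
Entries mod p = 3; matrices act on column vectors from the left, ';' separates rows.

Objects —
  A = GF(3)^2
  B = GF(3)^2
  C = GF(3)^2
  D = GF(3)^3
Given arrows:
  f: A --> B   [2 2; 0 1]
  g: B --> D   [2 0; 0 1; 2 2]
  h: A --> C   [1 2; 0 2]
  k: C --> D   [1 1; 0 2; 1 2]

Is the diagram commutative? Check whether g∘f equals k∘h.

Answer: COMMUTES

Derivation:
Path 1 = f;g:
  e0=⟨1,0⟩ f-->⟨2,0⟩ g-->⟨1,0,1⟩
  e1=⟨0,1⟩ f-->⟨2,1⟩ g-->⟨1,1,0⟩
  composite₁ = [1 1; 0 1; 1 0]
Path 2 = h;k:
  e0=⟨1,0⟩ h-->⟨1,0⟩ k-->⟨1,0,1⟩
  e1=⟨0,1⟩ h-->⟨2,2⟩ k-->⟨1,1,0⟩
  composite₂ = [1 1; 0 1; 1 0]
Equal? YES — commutes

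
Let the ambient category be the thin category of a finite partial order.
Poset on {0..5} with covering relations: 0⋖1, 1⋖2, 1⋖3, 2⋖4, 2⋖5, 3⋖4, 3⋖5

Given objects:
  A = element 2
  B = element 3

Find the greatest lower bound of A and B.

Common predecessors of 2,3: {0,1}
  0 <= 1
  1 <= 1
glb = 1

Answer: A∧B = 1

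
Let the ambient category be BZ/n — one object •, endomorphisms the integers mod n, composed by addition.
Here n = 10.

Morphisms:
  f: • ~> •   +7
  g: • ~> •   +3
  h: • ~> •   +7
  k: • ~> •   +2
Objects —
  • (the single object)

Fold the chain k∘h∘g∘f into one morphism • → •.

  0 +7≡7 +3≡0 +7≡7 +2≡9  (mod 10)
composite: +9

Answer: +9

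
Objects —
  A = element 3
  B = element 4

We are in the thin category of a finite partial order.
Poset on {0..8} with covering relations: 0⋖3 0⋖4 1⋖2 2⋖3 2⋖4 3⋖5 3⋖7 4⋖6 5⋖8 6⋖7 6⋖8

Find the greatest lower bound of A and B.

Lower bounds of A=3 and B=4: {0,1,2}
  maximal lower bounds 0 and 2 are incomparable: neither 0<=2 nor 2<=0
→ no greatest lower bound exists

Answer: NO MEET EXISTS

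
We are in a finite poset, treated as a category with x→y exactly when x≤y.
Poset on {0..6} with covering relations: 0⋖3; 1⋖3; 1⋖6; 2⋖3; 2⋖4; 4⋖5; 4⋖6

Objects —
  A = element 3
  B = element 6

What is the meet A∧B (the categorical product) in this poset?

Answer: NO MEET EXISTS

Derivation:
{x : x⊑A ∧ x⊑B} = {1,2}  (A=3, B=6)
  maximal lower bounds 1 and 2 are incomparable: neither 1⊑2 nor 2⊑1
→ no greatest lower bound exists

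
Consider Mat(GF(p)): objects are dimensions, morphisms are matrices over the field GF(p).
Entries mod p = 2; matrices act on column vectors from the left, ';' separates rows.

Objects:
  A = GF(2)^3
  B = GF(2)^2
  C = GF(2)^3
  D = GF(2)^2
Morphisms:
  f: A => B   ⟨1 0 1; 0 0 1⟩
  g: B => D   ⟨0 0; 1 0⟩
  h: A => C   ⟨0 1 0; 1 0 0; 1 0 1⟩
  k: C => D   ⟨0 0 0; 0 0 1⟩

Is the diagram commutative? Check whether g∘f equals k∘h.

Answer: COMMUTES

Work:
Along f;g (path 1):
  e0=(1,0,0) f=>(1,0) g=>(0,1)
  e1=(0,1,0) f=>(0,0) g=>(0,0)
  e2=(0,0,1) f=>(1,1) g=>(0,1)
  result₁ = ⟨0 0 0; 1 0 1⟩
Along h;k (path 2):
  e0=(1,0,0) h=>(0,1,1) k=>(0,1)
  e1=(0,1,0) h=>(1,0,0) k=>(0,0)
  e2=(0,0,1) h=>(0,0,1) k=>(0,1)
  result₂ = ⟨0 0 0; 1 0 1⟩
Equal? same morphism ✓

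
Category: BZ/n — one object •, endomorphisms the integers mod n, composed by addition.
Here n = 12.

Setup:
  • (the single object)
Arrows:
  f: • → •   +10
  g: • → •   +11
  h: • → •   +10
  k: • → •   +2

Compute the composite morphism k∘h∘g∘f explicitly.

Answer: +9

Trace:
  0 +10≡10 +11≡9 +10≡7 +2≡9  (mod 12)
⟦path⟧: +9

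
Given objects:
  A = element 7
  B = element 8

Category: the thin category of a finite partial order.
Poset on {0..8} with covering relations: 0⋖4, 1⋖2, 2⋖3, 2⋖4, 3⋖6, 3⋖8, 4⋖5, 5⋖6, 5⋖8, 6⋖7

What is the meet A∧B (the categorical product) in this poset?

Answer: NO MEET EXISTS

Work:
Common predecessors of 7,8: {0,1,2,3,4,5}
  maximal lower bounds 3 and 5 are incomparable: neither 3⊑5 nor 5⊑3
→ no greatest lower bound exists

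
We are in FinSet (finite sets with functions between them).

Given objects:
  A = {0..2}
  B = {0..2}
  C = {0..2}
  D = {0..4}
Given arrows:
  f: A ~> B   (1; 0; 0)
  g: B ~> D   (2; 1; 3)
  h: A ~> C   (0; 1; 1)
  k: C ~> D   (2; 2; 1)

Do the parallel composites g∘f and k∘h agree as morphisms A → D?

Answer: DOES NOT COMMUTE

Work:
Path 1 = f;g:
  0 f~>1 g~>1
  1 f~>0 g~>2
  2 f~>0 g~>2
  ⟦path⟧₁ = (1; 2; 2)
Path 2 = h;k:
  0 h~>0 k~>2
  1 h~>1 k~>2
  2 h~>1 k~>2
  ⟦path⟧₂ = (2; 2; 2)
Equal? distinct morphisms ✗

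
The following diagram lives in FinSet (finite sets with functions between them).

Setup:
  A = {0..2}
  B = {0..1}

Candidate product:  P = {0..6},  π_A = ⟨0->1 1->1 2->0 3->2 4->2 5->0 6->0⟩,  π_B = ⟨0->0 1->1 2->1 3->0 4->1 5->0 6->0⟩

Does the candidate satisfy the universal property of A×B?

Answer: NOT A VALID PRODUCT — |P|=7 ≠ |A|·|B|=6

Trace:
|A|·|B| = 3·2 = 6;  |P| = 7
  → cardinalities differ; no bijection possible.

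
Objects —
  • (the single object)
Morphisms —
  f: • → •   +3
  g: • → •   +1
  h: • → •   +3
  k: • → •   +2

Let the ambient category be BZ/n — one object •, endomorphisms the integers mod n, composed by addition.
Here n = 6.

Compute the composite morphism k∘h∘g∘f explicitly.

  0 +3≡3 +1≡4 +3≡1 +2≡3  (mod 6)
⟦path⟧: +3

Answer: +3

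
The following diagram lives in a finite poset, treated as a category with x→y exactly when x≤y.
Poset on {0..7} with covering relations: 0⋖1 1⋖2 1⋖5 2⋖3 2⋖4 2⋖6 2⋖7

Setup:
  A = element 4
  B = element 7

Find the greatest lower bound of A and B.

Answer: A∧B = 2

Work:
{x : x≤A ∧ x≤B} = {0,1,2}  (A=4, B=7)
  0 ≤ 2
  1 ≤ 2
  2 ≤ 2
glb = 2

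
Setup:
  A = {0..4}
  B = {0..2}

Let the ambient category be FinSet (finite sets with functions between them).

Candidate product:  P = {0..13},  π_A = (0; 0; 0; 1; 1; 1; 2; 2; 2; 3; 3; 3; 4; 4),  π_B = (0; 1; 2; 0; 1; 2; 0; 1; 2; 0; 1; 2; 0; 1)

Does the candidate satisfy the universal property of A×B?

|A|·|B| = 5·3 = 15;  |P| = 14
  → cardinalities differ; no bijection possible.

Answer: NOT A VALID PRODUCT — |P|=14 ≠ |A|·|B|=15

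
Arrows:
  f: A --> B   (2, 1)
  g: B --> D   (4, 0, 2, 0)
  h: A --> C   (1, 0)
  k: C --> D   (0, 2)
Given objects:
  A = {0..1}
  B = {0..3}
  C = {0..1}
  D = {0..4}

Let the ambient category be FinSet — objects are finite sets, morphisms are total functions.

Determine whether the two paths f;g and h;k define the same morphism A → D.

Answer: COMMUTES

Derivation:
1) trace f;g:
  0 f-->2 g-->2
  1 f-->1 g-->0
  ⟦path⟧₁ = (2, 0)
2) trace h;k:
  0 h-->1 k-->2
  1 h-->0 k-->0
  ⟦path⟧₂ = (2, 0)
Equal? equal; square commutes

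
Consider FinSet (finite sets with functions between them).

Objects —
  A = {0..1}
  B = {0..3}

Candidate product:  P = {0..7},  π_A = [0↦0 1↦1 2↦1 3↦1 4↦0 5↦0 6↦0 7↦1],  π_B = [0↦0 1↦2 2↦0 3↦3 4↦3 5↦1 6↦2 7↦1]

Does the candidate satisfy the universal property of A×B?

|A|·|B| = 2·4 = 8;  |P| = 8
Check the pairing map k ↦ (π_A(k), π_B(k)):
  0 ↦ (0,0)
  1 ↦ (1,2)
  2 ↦ (1,0)
  3 ↦ (1,3)
  4 ↦ (0,3)
  5 ↦ (0,1)
  6 ↦ (0,2)
  7 ↦ (1,1)
distinct pairs in image: 8 / 8 needed
  → bijection onto A×B; projections well-typed.

Answer: VALID PRODUCT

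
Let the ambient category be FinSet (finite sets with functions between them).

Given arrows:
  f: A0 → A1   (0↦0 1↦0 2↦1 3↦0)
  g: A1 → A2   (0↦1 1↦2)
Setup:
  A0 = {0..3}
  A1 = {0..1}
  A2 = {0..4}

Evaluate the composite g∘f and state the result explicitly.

Answer: (0↦1 1↦1 2↦2 3↦1)

Derivation:
  0 f→0 g→1
  1 f→0 g→1
  2 f→1 g→2
  3 f→0 g→1
composite: (0↦1 1↦1 2↦2 3↦1)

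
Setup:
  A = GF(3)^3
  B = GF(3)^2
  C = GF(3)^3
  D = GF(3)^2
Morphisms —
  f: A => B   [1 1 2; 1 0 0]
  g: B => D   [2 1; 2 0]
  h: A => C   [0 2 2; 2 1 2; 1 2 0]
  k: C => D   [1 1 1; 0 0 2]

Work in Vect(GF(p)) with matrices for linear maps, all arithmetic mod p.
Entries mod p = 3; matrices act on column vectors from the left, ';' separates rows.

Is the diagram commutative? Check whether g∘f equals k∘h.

Along f;g (path 1):
  e0=⟨1,0,0⟩ f=>⟨1,1⟩ g=>⟨0,2⟩
  e1=⟨0,1,0⟩ f=>⟨1,0⟩ g=>⟨2,2⟩
  e2=⟨0,0,1⟩ f=>⟨2,0⟩ g=>⟨1,1⟩
  result₁ = [0 2 1; 2 2 1]
Along h;k (path 2):
  e0=⟨1,0,0⟩ h=>⟨0,2,1⟩ k=>⟨0,2⟩
  e1=⟨0,1,0⟩ h=>⟨2,1,2⟩ k=>⟨2,1⟩
  e2=⟨0,0,1⟩ h=>⟨2,2,0⟩ k=>⟨1,0⟩
  result₂ = [0 2 1; 2 1 0]
Equal? distinct morphisms ✗

Answer: DOES NOT COMMUTE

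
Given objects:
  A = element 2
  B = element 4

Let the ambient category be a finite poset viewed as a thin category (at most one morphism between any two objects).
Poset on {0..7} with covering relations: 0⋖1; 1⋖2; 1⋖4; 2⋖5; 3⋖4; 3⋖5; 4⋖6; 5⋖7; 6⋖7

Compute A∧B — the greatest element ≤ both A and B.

Lower bounds of A=2 and B=4: {0,1}
  0 ≤ 1
  1 ≤ 1
glb = 1

Answer: A∧B = 1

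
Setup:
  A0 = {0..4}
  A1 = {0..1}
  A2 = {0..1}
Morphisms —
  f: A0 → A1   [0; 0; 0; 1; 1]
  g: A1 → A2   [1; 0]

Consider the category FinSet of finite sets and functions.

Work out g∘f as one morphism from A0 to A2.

  0 f→0 g→1
  1 f→0 g→1
  2 f→0 g→1
  3 f→1 g→0
  4 f→1 g→0
composite: [1; 1; 1; 0; 0]

Answer: [1; 1; 1; 0; 0]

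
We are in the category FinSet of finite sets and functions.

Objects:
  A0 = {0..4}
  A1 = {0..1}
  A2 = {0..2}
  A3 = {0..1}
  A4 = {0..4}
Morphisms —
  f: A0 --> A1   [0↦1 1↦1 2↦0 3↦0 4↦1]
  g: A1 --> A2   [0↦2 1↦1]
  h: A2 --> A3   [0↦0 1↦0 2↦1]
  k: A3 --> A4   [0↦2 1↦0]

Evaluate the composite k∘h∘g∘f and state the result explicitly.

  0 f-->1 g-->1 h-->0 k-->2
  1 f-->1 g-->1 h-->0 k-->2
  2 f-->0 g-->2 h-->1 k-->0
  3 f-->0 g-->2 h-->1 k-->0
  4 f-->1 g-->1 h-->0 k-->2
composite: [0↦2 1↦2 2↦0 3↦0 4↦2]

Answer: [0↦2 1↦2 2↦0 3↦0 4↦2]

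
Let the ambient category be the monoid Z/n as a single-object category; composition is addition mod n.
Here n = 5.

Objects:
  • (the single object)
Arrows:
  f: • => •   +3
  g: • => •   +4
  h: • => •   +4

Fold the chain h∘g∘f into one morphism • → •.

  0 +3≡3 +4≡2 +4≡1  (mod 5)
⟦path⟧: +1

Answer: +1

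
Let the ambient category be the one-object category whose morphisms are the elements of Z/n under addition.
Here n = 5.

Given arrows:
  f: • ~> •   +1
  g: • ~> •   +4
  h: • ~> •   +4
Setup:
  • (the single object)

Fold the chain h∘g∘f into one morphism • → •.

Answer: +4

Work:
  0 +1≡1 +4≡0 +4≡4  (mod 5)
composite: +4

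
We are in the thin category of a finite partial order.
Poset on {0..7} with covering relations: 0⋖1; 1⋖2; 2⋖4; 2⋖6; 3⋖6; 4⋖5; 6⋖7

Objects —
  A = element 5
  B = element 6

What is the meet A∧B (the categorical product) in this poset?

Lower bounds of A=5 and B=6: {0,1,2}
  0 <= 2
  1 <= 2
  2 <= 2
glb = 2

Answer: A∧B = 2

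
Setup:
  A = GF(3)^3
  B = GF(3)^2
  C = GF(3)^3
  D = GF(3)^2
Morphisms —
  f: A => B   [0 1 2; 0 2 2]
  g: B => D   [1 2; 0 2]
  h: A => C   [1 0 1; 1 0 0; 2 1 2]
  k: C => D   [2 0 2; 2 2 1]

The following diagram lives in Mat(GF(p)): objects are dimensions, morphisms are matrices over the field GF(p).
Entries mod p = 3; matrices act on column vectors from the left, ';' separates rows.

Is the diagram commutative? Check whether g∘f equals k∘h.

Along f;g (path 1):
  e0=(1,0,0) f=>(0,0) g=>(0,0)
  e1=(0,1,0) f=>(1,2) g=>(2,1)
  e2=(0,0,1) f=>(2,2) g=>(0,1)
  composite₁ = [0 2 0; 0 1 1]
Along h;k (path 2):
  e0=(1,0,0) h=>(1,1,2) k=>(0,0)
  e1=(0,1,0) h=>(0,0,1) k=>(2,1)
  e2=(0,0,1) h=>(1,0,2) k=>(0,1)
  composite₂ = [0 2 0; 0 1 1]
Equal? YES — commutes

Answer: COMMUTES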